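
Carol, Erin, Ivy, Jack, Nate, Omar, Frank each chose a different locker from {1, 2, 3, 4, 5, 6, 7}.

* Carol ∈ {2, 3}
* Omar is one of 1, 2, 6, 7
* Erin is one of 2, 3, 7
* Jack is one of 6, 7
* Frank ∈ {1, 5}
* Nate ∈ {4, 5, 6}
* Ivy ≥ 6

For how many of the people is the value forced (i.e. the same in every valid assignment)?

The 7 variables draw from only 7 values {1, 2, 3, 4, 5, 6, 7}, so each is used; only Nate can be 4, hence Nate = 4.
Among the 6 still-open variables, 5 fits only Frank (and all 6 values in {1, 2, 3, 5, 6, 7} must be used), so Frank = 5.
The 5 still-open variables draw from only 5 values {1, 2, 3, 6, 7}, so each is used; only Omar can be 1, hence Omar = 1.
Ivy and Jack between them cover only {6, 7} — a naked pair. Remove those values from Erin.
Determined: Nate=4, Omar=1, Frank=5. The other people each still have more than one consistent value. That makes 3.

3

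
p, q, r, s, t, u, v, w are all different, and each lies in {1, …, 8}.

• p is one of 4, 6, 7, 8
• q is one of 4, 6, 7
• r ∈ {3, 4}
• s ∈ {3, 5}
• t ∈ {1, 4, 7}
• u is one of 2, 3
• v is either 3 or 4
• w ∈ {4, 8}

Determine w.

Among the 8 variables, 1 fits only t (and all 8 values in {1, 2, 3, 4, 5, 6, 7, 8} must be used), so t = 1.
The 7 still-open variables together cover exactly {2, 3, 4, 5, 6, 7, 8} — 7 values for 7 variables — and 2 appears only in u's list, so u = 2.
Among the 6 still-open variables, 5 fits only s (and all 6 values in {3, 4, 5, 6, 7, 8} must be used), so s = 5.
r and v share exactly the 2 values {3, 4}; by pigeonhole those values go to them, so strike 3, 4 from p, q, w.
So w = 8.

8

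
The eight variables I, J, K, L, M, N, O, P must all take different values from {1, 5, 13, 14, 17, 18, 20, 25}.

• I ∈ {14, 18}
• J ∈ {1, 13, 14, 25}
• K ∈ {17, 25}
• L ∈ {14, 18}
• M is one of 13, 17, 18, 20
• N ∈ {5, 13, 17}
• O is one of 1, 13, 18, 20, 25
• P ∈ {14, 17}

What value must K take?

25

The 8 variables draw from only 8 values {1, 5, 13, 14, 17, 18, 20, 25}, so each is used; only N can be 5, hence N = 5.
I and L between them cover only {14, 18} — a naked pair. Remove those values from J, M, O, P.
P must be 17 (only option left). Eliminate 17 elsewhere: K, M.
So K = 25.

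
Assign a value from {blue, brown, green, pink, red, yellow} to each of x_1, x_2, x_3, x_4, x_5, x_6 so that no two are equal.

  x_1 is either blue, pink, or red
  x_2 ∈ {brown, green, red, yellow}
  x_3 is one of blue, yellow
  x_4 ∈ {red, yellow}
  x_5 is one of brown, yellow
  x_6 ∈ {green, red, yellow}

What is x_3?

blue

Among the 6 variables, pink fits only x_1 (and all 6 values in {blue, brown, green, pink, red, yellow} must be used), so x_1 = pink.
The 5 still-open variables together cover exactly {blue, brown, green, red, yellow} — 5 values for 5 variables — and blue appears only in x_3's list, so x_3 = blue.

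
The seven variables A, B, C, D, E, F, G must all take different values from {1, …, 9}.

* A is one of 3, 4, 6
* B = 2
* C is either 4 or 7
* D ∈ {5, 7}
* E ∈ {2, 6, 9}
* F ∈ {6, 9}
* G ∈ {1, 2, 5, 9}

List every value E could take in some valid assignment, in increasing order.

6, 9

B must be 2 (only option left). Strike 2 from E, G.
E and F between them cover only {6, 9} — a naked pair. Remove those values from A, G.
No further eliminations apply; E can still be any of 6, 9.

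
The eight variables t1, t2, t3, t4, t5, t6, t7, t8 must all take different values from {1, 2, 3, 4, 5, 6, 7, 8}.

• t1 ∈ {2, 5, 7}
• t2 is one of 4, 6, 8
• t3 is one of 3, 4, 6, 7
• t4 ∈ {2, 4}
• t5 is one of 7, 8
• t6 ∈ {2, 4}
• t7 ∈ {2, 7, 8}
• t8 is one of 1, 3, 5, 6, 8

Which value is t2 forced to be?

6

The 8 variables draw from only 8 values {1, 2, 3, 4, 5, 6, 7, 8}, so each is used; only t8 can be 1, hence t8 = 1.
The 7 still-open variables draw from only 7 values {2, 3, 4, 5, 6, 7, 8}, so each is used; only t3 can be 3, hence t3 = 3.
The 6 still-open variables draw from only 6 values {2, 4, 5, 6, 7, 8}, so each is used; only t1 can be 5, hence t1 = 5.
The 5 still-open variables draw from only 5 values {2, 4, 6, 7, 8}, so each is used; only t2 can be 6, hence t2 = 6.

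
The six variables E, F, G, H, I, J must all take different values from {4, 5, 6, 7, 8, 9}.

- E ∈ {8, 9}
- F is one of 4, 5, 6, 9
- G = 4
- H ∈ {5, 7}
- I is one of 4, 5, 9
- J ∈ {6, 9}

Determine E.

8

G has just one choice, so G = 4. Strike 4 from F, I.
The 5 still-open variables draw from only 5 values {5, 6, 7, 8, 9}, so each is used; only H can be 7, hence H = 7.
Among the 4 still-open variables, 8 fits only E (and all 4 values in {5, 6, 8, 9} must be used), so E = 8.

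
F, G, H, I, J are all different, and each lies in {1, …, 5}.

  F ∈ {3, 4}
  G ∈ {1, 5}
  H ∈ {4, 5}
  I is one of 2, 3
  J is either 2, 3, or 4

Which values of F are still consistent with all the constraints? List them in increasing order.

3, 4

Among the 5 variables, 1 fits only G (and all 5 values in {1, 2, 3, 4, 5} must be used), so G = 1.
The 4 still-open variables together cover exactly {2, 3, 4, 5} — 4 values for 4 variables — and 5 appears only in H's list, so H = 5.
No further eliminations apply; F can still be any of 3, 4.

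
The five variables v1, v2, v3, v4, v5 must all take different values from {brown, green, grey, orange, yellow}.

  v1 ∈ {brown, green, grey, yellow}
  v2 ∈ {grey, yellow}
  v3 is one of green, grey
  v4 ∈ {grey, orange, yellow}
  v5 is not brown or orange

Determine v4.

orange

The 5 variables draw from only 5 values {brown, green, grey, orange, yellow}, so each is used; only v1 can be brown, hence v1 = brown.
The 4 still-open variables together cover exactly {green, grey, orange, yellow} — 4 values for 4 variables — and orange appears only in v4's list, so v4 = orange.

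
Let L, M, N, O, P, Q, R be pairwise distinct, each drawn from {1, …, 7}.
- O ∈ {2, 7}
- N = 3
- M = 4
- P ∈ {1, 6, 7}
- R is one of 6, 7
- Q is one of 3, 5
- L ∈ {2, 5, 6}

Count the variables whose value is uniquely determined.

4

M's domain is down to {4}, so M = 4.
N's domain is down to {3}, so N = 3. So Q can't be 3.
Q has just one choice, so Q = 5. Strike 5 from L.
The 4 still-open variables together cover exactly {1, 2, 6, 7} — 4 values for 4 variables — and 1 appears only in P's list, so P = 1.
Determined: M=4, N=3, P=1, Q=5. The other variables each still have more than one consistent value. That makes 4.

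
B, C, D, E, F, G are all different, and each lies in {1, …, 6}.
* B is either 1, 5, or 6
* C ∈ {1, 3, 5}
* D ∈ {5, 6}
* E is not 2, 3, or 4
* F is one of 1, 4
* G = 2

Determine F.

G must be 2 (only option left).
Among the 5 still-open variables, 3 fits only C (and all 5 values in {1, 3, 4, 5, 6} must be used), so C = 3.
Among the 4 still-open variables, 4 fits only F (and all 4 values in {1, 4, 5, 6} must be used), so F = 4.

4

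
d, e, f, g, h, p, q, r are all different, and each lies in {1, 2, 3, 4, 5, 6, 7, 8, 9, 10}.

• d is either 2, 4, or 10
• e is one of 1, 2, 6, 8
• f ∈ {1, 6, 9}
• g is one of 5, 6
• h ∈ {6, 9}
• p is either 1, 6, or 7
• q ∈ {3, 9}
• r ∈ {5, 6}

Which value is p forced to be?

7

g and r between them cover only {5, 6} — a naked pair. Remove those values from e, f, h, p.
h's domain is down to {9}, so h = 9. Strike 9 from f, q.
q must be 3 (only option left).
f must be 1 (only option left). Strike 1 from e, p.
So p = 7.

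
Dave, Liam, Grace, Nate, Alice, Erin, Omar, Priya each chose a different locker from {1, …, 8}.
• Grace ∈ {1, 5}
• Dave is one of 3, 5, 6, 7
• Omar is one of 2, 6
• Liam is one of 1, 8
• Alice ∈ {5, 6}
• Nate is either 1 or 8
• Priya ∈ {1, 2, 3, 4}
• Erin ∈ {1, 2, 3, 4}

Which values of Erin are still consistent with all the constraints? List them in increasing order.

3, 4

The 8 variables draw from only 8 values {1, 2, 3, 4, 5, 6, 7, 8}, so each is used; only Dave can be 7, hence Dave = 7.
Liam and Nate share exactly the 2 values {1, 8}; by pigeonhole those values go to them, so strike 1, 8 from Grace, Erin, Priya.
Grace must be 5 (only option left). So Alice can't be 5.
That leaves Alice = 6. Strike 6 from Omar.
That leaves Omar = 2. Strike 2 from Erin, Priya.
No further eliminations apply; Erin can still be any of 3, 4.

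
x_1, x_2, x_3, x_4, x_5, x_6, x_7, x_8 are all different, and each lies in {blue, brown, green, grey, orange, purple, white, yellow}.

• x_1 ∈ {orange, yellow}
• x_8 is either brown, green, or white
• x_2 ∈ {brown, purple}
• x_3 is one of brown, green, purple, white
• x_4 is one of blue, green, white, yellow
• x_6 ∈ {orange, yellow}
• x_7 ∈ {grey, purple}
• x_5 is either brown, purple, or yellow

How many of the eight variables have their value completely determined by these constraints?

2

The 8 variables together cover exactly {blue, brown, green, grey, orange, purple, white, yellow} — 8 values for 8 variables — and blue appears only in x_4's list, so x_4 = blue.
Among the 7 still-open variables, grey fits only x_7 (and all 7 values in {brown, green, grey, orange, purple, white, yellow} must be used), so x_7 = grey.
The 2 variables x_1 and x_6 are confined to {orange, yellow}, which locks those values in; drop them from x_5.
x_2 and x_5 between them cover only {brown, purple} — a naked pair. Remove those values from x_3, x_8.
Determined: x_4=blue, x_7=grey. The other variables each still have more than one consistent value. That makes 2.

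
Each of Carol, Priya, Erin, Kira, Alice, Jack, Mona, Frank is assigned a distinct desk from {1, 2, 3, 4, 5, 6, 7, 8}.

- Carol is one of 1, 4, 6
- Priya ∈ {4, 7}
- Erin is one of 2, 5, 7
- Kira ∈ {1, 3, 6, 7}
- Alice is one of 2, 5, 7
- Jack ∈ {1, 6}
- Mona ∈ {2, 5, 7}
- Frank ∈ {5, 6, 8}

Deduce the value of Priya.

The 8 variables draw from only 8 values {1, 2, 3, 4, 5, 6, 7, 8}, so each is used; only Kira can be 3, hence Kira = 3.
Among the 7 still-open variables, 8 fits only Frank (and all 7 values in {1, 2, 4, 5, 6, 7, 8} must be used), so Frank = 8.
The 3 variables Erin, Alice, Mona are confined to {2, 5, 7}, which locks those values in; drop them from Priya.
So Priya = 4.

4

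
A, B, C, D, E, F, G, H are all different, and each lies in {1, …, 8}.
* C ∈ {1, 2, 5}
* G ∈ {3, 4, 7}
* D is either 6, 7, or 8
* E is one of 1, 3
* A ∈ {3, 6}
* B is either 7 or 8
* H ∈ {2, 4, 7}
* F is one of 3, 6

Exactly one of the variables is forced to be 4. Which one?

G

The 8 variables draw from only 8 values {1, 2, 3, 4, 5, 6, 7, 8}, so each is used; only C can be 5, hence C = 5.
The 7 still-open variables together cover exactly {1, 2, 3, 4, 6, 7, 8} — 7 values for 7 variables — and 1 appears only in E's list, so E = 1.
The 6 still-open variables draw from only 6 values {2, 3, 4, 6, 7, 8}, so each is used; only H can be 2, hence H = 2.
The 5 still-open variables together cover exactly {3, 4, 6, 7, 8} — 5 values for 5 variables — and 4 appears only in G's list, so G = 4.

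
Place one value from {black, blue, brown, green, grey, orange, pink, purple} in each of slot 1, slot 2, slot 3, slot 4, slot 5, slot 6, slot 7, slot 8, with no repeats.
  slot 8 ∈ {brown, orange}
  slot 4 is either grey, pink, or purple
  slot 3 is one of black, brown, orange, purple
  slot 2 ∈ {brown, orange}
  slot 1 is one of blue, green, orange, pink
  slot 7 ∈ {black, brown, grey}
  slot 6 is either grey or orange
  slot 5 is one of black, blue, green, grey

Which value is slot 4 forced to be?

pink

The 2 variables slot 2 and slot 8 are confined to {brown, orange}, which locks those values in; drop them from slot 1, slot 3, slot 6, slot 7.
slot 6's domain is down to {grey}, so slot 6 = grey. Strike grey from slot 4, slot 5, slot 7.
slot 7's domain is down to {black}, so slot 7 = black. Strike black from slot 3, slot 5.
That leaves slot 3 = purple. Strike purple from slot 4.
So slot 4 = pink.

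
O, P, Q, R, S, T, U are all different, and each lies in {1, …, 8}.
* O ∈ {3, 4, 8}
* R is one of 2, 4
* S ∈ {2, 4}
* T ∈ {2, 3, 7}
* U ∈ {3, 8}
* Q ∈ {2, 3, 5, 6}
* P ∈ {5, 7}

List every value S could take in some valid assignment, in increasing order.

2, 4

The 7 variables draw from only 7 values {2, 3, 4, 5, 6, 7, 8}, so each is used; only Q can be 6, hence Q = 6.
Among the 6 still-open variables, 5 fits only P (and all 6 values in {2, 3, 4, 5, 7, 8} must be used), so P = 5.
The 5 still-open variables draw from only 5 values {2, 3, 4, 7, 8}, so each is used; only T can be 7, hence T = 7.
R and S between them cover only {2, 4} — a naked pair. Remove those values from O.
No further eliminations apply; S can still be any of 2, 4.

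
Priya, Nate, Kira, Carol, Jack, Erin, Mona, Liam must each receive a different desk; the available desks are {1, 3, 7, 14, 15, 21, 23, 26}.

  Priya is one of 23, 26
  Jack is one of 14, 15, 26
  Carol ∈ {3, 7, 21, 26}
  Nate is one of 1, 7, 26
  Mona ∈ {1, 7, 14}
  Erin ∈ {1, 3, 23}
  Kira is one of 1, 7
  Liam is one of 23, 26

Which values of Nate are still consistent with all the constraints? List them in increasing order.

The 8 variables draw from only 8 values {1, 3, 7, 14, 15, 21, 23, 26}, so each is used; only Jack can be 15, hence Jack = 15.
The 7 still-open variables together cover exactly {1, 3, 7, 14, 21, 23, 26} — 7 values for 7 variables — and 14 appears only in Mona's list, so Mona = 14.
Among the 6 still-open variables, 21 fits only Carol (and all 6 values in {1, 3, 7, 21, 23, 26} must be used), so Carol = 21.
The 5 still-open variables together cover exactly {1, 3, 7, 23, 26} — 5 values for 5 variables — and 3 appears only in Erin's list, so Erin = 3.
Priya and Liam share exactly the 2 values {23, 26}; by pigeonhole those values go to them, so strike 23, 26 from Nate.
No further eliminations apply; Nate can still be any of 1, 7.

1, 7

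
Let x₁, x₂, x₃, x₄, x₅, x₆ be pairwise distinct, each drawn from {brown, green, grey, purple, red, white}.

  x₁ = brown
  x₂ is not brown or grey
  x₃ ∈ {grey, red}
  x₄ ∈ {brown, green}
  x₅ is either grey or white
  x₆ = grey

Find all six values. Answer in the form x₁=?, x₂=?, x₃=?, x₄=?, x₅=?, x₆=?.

x₁ must be brown (only option left). Strike brown from x₄.
x₄ has just one choice, so x₄ = green. Strike green from x₂.
That leaves x₆ = grey. Strike grey from x₃, x₅.
x₃ has just one choice, so x₃ = red. Strike red from x₂.
x₅ must be white (only option left). So x₂ can't be white.
That leaves x₂ = purple.

x₁=brown, x₂=purple, x₃=red, x₄=green, x₅=white, x₆=grey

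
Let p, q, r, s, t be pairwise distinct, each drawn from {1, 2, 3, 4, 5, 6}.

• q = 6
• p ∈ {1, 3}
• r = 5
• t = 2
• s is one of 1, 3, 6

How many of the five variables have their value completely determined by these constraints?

3

q must be 6 (only option left). Remove 6 from s.
r has just one choice, so r = 5.
t must be 2 (only option left).
Determined: q=6, r=5, t=2. The other variables each still have more than one consistent value. That makes 3.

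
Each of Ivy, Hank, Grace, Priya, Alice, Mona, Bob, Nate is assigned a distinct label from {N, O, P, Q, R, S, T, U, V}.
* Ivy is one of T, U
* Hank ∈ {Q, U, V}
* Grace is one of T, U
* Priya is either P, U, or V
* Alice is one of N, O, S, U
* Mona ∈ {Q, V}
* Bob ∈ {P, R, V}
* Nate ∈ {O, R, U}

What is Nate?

Ivy and Grace between them cover only {T, U} — a naked pair. Remove those values from Hank, Priya, Alice, Nate.
Hank and Mona between them cover only {Q, V} — a naked pair. Remove those values from Priya, Bob.
Priya must be P (only option left). Eliminate P elsewhere: Bob.
That leaves Bob = R. Eliminate R elsewhere: Nate.
So Nate = O.

O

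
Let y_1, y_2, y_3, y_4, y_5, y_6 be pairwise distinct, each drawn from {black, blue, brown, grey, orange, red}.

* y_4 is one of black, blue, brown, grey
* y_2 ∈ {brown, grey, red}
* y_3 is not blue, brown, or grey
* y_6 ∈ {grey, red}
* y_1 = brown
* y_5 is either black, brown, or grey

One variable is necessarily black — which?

y_5

y_1 has just one choice, so y_1 = brown. So y_2, y_4, y_5 can't be brown.
Among the 5 still-open variables, blue fits only y_4 (and all 5 values in {black, blue, grey, orange, red} must be used), so y_4 = blue.
Among the 4 still-open variables, orange fits only y_3 (and all 4 values in {black, grey, orange, red} must be used), so y_3 = orange.
Among the 3 still-open variables, black fits only y_5 (and all 3 values in {black, grey, red} must be used), so y_5 = black.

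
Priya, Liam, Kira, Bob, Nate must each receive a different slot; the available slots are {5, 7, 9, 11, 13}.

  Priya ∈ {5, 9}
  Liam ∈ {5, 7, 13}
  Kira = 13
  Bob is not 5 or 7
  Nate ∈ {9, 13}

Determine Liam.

Kira's domain is down to {13}, so Kira = 13. Eliminate 13 elsewhere: Liam, Bob, Nate.
Nate has just one choice, so Nate = 9. Eliminate 9 elsewhere: Priya, Bob.
Priya has just one choice, so Priya = 5. Eliminate 5 elsewhere: Liam.
So Liam = 7.

7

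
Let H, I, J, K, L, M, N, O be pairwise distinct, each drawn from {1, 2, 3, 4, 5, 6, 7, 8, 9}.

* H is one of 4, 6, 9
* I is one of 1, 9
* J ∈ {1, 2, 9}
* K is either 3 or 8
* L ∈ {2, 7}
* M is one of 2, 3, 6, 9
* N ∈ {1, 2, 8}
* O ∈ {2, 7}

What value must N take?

8

Among the 8 variables, 4 fits only H (and all 8 values in {1, 2, 3, 4, 6, 7, 8, 9} must be used), so H = 4.
The 7 still-open variables together cover exactly {1, 2, 3, 6, 7, 8, 9} — 7 values for 7 variables — and 6 appears only in M's list, so M = 6.
Among the 6 still-open variables, 3 fits only K (and all 6 values in {1, 2, 3, 7, 8, 9} must be used), so K = 3.
The 5 still-open variables draw from only 5 values {1, 2, 7, 8, 9}, so each is used; only N can be 8, hence N = 8.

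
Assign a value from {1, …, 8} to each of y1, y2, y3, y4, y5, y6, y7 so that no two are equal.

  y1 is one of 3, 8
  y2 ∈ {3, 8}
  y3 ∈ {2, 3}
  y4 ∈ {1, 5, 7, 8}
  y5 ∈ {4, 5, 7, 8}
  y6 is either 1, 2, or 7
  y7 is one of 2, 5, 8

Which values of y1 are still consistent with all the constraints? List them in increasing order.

The 7 variables together cover exactly {1, 2, 3, 4, 5, 7, 8} — 7 values for 7 variables — and 4 appears only in y5's list, so y5 = 4.
y1 and y2 share exactly the 2 values {3, 8}; by pigeonhole those values go to them, so strike 3, 8 from y3, y4, y7.
That leaves y3 = 2. Eliminate 2 elsewhere: y6, y7.
That leaves y7 = 5. Eliminate 5 elsewhere: y4.
No further eliminations apply; y1 can still be any of 3, 8.

3, 8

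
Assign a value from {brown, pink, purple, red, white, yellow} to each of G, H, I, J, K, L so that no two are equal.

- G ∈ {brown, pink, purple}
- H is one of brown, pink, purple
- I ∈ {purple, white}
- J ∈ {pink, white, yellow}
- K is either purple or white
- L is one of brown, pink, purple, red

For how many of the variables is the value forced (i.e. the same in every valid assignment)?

2

The 6 variables draw from only 6 values {brown, pink, purple, red, white, yellow}, so each is used; only L can be red, hence L = red.
The 5 still-open variables together cover exactly {brown, pink, purple, white, yellow} — 5 values for 5 variables — and yellow appears only in J's list, so J = yellow.
The 2 variables I and K are confined to {purple, white}, which locks those values in; drop them from G, H.
Determined: J=yellow, L=red. The other variables each still have more than one consistent value. That makes 2.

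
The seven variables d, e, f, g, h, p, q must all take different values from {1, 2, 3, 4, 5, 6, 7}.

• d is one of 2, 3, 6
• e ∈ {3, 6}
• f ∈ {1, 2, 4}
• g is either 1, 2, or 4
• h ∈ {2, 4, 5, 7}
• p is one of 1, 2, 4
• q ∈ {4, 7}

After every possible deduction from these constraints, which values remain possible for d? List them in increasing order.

3, 6

The 7 variables draw from only 7 values {1, 2, 3, 4, 5, 6, 7}, so each is used; only h can be 5, hence h = 5.
Among the 6 still-open variables, 7 fits only q (and all 6 values in {1, 2, 3, 4, 6, 7} must be used), so q = 7.
f, g, p between them cover only {1, 2, 4} — a naked triple. Remove those values from d.
No further eliminations apply; d can still be any of 3, 6.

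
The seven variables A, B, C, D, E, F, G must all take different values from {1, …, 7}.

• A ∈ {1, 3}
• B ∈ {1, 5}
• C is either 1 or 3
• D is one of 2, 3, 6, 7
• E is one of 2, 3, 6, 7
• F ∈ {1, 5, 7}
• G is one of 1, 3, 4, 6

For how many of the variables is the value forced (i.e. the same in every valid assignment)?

The 7 variables draw from only 7 values {1, 2, 3, 4, 5, 6, 7}, so each is used; only G can be 4, hence G = 4.
A and C share exactly the 2 values {1, 3}; by pigeonhole those values go to them, so strike 1, 3 from B, D, E, F.
B must be 5 (only option left). Strike 5 from F.
F must be 7 (only option left). So D, E can't be 7.
Determined: B=5, F=7, G=4. The other variables each still have more than one consistent value. That makes 3.

3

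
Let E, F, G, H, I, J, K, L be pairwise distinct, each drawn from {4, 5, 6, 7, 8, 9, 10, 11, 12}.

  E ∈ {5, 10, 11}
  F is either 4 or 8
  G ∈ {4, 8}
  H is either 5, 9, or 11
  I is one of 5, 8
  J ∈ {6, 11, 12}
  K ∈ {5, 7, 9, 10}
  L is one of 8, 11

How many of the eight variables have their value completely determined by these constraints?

F and G share exactly the 2 values {4, 8}; by pigeonhole those values go to them, so strike 4, 8 from I, L.
I must be 5 (only option left). Strike 5 from E, H, K.
L has just one choice, so L = 11. So E, H, J can't be 11.
E has just one choice, so E = 10. Strike 10 from K.
H must be 9 (only option left). Eliminate 9 elsewhere: K.
K must be 7 (only option left).
Determined: E=10, H=9, I=5, K=7, L=11. The other variables each still have more than one consistent value. That makes 5.

5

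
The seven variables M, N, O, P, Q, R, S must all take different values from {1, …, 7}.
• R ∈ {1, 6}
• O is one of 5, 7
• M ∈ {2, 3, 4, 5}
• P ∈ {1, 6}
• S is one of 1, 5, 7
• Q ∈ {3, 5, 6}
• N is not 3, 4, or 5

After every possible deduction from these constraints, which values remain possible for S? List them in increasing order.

5, 7

Among the 7 variables, 4 fits only M (and all 7 values in {1, 2, 3, 4, 5, 6, 7} must be used), so M = 4.
Among the 6 still-open variables, 2 fits only N (and all 6 values in {1, 2, 3, 5, 6, 7} must be used), so N = 2.
The 5 still-open variables together cover exactly {1, 3, 5, 6, 7} — 5 values for 5 variables — and 3 appears only in Q's list, so Q = 3.
P and R between them cover only {1, 6} — a naked pair. Remove those values from S.
No further eliminations apply; S can still be any of 5, 7.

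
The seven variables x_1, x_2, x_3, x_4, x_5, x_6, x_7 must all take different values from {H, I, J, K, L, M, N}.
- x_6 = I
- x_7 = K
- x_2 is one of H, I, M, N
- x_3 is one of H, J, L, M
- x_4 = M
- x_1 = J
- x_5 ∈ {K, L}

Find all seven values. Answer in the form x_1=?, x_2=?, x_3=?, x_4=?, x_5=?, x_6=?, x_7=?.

x_1 must be J (only option left). So x_3 can't be J.
x_4 has just one choice, so x_4 = M. So x_2, x_3 can't be M.
x_6's domain is down to {I}, so x_6 = I. Strike I from x_2.
x_7 must be K (only option left). Strike K from x_5.
x_5's domain is down to {L}, so x_5 = L. So x_3 can't be L.
That leaves x_3 = H. Strike H from x_2.
x_2 must be N (only option left).

x_1=J, x_2=N, x_3=H, x_4=M, x_5=L, x_6=I, x_7=K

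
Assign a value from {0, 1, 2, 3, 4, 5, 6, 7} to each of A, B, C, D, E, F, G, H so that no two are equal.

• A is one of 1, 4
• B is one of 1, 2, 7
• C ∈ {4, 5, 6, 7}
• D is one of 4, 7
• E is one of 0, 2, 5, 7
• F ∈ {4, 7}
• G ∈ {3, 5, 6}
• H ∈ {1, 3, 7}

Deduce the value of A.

1

Among the 8 variables, 0 fits only E (and all 8 values in {0, 1, 2, 3, 4, 5, 6, 7} must be used), so E = 0.
Among the 7 still-open variables, 2 fits only B (and all 7 values in {1, 2, 3, 4, 5, 6, 7} must be used), so B = 2.
D and F between them cover only {4, 7} — a naked pair. Remove those values from A, C, H.
So A = 1.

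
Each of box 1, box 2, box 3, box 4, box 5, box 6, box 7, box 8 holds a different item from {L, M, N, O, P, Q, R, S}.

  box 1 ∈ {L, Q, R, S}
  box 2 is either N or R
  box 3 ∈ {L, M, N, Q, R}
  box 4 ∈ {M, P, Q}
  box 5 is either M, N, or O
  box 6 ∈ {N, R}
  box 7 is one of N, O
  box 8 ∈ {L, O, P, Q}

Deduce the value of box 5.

M

The 8 variables together cover exactly {L, M, N, O, P, Q, R, S} — 8 values for 8 variables — and S appears only in box 1's list, so box 1 = S.
box 2 and box 6 share exactly the 2 values {N, R}; by pigeonhole those values go to them, so strike N, R from box 3, box 5, box 7.
box 7's domain is down to {O}, so box 7 = O. Remove O from box 5, box 8.
So box 5 = M.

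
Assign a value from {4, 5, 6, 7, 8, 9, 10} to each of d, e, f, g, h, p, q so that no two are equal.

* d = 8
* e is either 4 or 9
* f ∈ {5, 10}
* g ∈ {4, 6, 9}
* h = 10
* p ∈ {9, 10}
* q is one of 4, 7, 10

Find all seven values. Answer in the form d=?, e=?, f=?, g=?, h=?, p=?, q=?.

d has just one choice, so d = 8.
h's domain is down to {10}, so h = 10. Eliminate 10 elsewhere: f, p, q.
p must be 9 (only option left). Eliminate 9 elsewhere: e, g.
e's domain is down to {4}, so e = 4. Strike 4 from g, q.
f has just one choice, so f = 5.
g's domain is down to {6}, so g = 6.
q has just one choice, so q = 7.

d=8, e=4, f=5, g=6, h=10, p=9, q=7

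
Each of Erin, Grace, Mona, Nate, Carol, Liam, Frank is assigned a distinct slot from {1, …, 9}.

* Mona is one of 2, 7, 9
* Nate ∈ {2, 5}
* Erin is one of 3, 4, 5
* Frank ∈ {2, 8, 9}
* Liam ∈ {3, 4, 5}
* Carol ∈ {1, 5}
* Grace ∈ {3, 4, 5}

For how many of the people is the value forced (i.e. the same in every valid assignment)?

2

Erin, Grace, Liam share exactly the 3 values {3, 4, 5}; by pigeonhole those values go to them, so strike 3, 4, 5 from Nate, Carol.
Nate has just one choice, so Nate = 2. Strike 2 from Mona, Frank.
That leaves Carol = 1.
Determined: Nate=2, Carol=1. The other people each still have more than one consistent value. That makes 2.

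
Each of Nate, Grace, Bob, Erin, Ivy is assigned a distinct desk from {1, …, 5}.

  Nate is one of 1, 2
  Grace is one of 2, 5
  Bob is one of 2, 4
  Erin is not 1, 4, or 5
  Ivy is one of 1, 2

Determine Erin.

The 5 variables together cover exactly {1, 2, 3, 4, 5} — 5 values for 5 variables — and 3 appears only in Erin's list, so Erin = 3.

3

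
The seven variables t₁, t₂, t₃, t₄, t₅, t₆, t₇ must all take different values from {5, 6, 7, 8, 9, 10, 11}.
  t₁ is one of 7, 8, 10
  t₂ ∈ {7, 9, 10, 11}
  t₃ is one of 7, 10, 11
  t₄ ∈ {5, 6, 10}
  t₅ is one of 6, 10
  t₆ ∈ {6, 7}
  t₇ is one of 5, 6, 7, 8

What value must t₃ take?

The 7 variables together cover exactly {5, 6, 7, 8, 9, 10, 11} — 7 values for 7 variables — and 9 appears only in t₂'s list, so t₂ = 9.
Among the 6 still-open variables, 11 fits only t₃ (and all 6 values in {5, 6, 7, 8, 10, 11} must be used), so t₃ = 11.

11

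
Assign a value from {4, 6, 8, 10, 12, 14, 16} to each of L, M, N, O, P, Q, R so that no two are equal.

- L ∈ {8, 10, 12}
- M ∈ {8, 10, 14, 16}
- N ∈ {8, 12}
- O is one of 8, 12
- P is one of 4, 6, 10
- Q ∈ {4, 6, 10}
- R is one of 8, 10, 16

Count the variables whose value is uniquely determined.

Among the 7 variables, 14 fits only M (and all 7 values in {4, 6, 8, 10, 12, 14, 16} must be used), so M = 14.
Among the 6 still-open variables, 16 fits only R (and all 6 values in {4, 6, 8, 10, 12, 16} must be used), so R = 16.
The 2 variables N and O are confined to {8, 12}, which locks those values in; drop them from L.
That leaves L = 10. Remove 10 from P, Q.
Determined: L=10, M=14, R=16. The other variables each still have more than one consistent value. That makes 3.

3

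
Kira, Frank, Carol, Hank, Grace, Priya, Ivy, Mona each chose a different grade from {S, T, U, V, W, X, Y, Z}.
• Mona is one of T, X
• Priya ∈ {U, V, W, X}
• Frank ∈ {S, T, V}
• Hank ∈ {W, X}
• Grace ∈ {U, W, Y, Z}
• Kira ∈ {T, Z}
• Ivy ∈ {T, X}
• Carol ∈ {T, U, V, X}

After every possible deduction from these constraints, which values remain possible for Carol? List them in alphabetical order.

The 8 variables draw from only 8 values {S, T, U, V, W, X, Y, Z}, so each is used; only Frank can be S, hence Frank = S.
The 7 still-open variables draw from only 7 values {T, U, V, W, X, Y, Z}, so each is used; only Grace can be Y, hence Grace = Y.
The 6 still-open variables draw from only 6 values {T, U, V, W, X, Z}, so each is used; only Kira can be Z, hence Kira = Z.
The 2 variables Ivy and Mona are confined to {T, X}, which locks those values in; drop them from Carol, Hank, Priya.
Hank has just one choice, so Hank = W. Remove W from Priya.
No further eliminations apply; Carol can still be any of U, V.

U, V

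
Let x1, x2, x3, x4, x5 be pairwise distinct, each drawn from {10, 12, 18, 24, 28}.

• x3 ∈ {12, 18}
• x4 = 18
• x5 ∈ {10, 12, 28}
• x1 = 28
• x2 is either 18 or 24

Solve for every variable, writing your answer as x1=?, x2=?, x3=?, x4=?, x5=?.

x1=28, x2=24, x3=12, x4=18, x5=10

x1 has just one choice, so x1 = 28. Eliminate 28 elsewhere: x5.
x4 must be 18 (only option left). Strike 18 from x2, x3.
x2 must be 24 (only option left).
That leaves x3 = 12. Strike 12 from x5.
x5 must be 10 (only option left).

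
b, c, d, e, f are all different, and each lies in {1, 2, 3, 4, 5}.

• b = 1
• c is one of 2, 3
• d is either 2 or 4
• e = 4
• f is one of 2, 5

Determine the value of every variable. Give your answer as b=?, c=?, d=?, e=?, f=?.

b has just one choice, so b = 1.
e has just one choice, so e = 4. Remove 4 from d.
d must be 2 (only option left). Remove 2 from c, f.
f has just one choice, so f = 5.
That leaves c = 3.

b=1, c=3, d=2, e=4, f=5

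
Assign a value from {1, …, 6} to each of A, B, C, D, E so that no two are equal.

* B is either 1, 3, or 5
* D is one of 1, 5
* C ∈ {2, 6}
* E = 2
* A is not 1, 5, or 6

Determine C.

E's domain is down to {2}, so E = 2. Remove 2 from A, C.
So C = 6.

6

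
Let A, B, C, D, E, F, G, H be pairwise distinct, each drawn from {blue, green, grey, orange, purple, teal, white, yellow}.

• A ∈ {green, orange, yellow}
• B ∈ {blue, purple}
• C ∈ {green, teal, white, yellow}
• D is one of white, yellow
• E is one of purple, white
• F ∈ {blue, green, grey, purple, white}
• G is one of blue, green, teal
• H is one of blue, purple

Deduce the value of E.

The 8 variables together cover exactly {blue, green, grey, orange, purple, teal, white, yellow} — 8 values for 8 variables — and grey appears only in F's list, so F = grey.
Among the 7 still-open variables, orange fits only A (and all 7 values in {blue, green, orange, purple, teal, white, yellow} must be used), so A = orange.
B and H share exactly the 2 values {blue, purple}; by pigeonhole those values go to them, so strike blue, purple from E, G.
So E = white.

white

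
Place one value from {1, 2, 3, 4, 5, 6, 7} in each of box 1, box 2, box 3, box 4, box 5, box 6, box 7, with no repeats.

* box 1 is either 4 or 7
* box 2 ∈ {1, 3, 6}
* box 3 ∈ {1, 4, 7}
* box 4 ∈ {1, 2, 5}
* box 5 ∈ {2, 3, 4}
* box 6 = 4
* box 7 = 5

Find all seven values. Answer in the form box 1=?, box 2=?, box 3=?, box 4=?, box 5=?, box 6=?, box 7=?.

box 6's domain is down to {4}, so box 6 = 4. Strike 4 from box 1, box 3, box 5.
box 7 must be 5 (only option left). Eliminate 5 elsewhere: box 4.
box 1 must be 7 (only option left). Remove 7 from box 3.
That leaves box 3 = 1. Remove 1 from box 2, box 4.
box 4's domain is down to {2}, so box 4 = 2. So box 5 can't be 2.
box 5 must be 3 (only option left). So box 2 can't be 3.
That leaves box 2 = 6.

box 1=7, box 2=6, box 3=1, box 4=2, box 5=3, box 6=4, box 7=5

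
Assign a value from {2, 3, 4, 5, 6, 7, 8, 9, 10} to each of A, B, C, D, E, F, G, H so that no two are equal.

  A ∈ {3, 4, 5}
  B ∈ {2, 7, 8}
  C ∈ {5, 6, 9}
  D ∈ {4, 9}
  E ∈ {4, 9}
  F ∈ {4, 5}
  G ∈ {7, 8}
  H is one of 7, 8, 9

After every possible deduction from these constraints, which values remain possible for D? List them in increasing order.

4, 9

The 8 variables draw from only 8 values {2, 3, 4, 5, 6, 7, 8, 9}, so each is used; only B can be 2, hence B = 2.
Among the 7 still-open variables, 3 fits only A (and all 7 values in {3, 4, 5, 6, 7, 8, 9} must be used), so A = 3.
The 6 still-open variables together cover exactly {4, 5, 6, 7, 8, 9} — 6 values for 6 variables — and 6 appears only in C's list, so C = 6.
Among the 5 still-open variables, 5 fits only F (and all 5 values in {4, 5, 7, 8, 9} must be used), so F = 5.
D and E between them cover only {4, 9} — a naked pair. Remove those values from H.
No further eliminations apply; D can still be any of 4, 9.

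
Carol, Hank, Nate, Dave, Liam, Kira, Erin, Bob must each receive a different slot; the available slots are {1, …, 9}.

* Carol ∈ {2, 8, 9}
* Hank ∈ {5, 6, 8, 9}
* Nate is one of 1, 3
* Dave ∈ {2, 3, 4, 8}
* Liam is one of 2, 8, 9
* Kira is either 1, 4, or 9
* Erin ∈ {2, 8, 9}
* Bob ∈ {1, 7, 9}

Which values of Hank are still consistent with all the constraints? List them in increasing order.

5, 6

Carol, Liam, Erin share exactly the 3 values {2, 8, 9}; by pigeonhole those values go to them, so strike 2, 8, 9 from Hank, Dave, Kira, Bob.
Nate, Dave, Kira between them cover only {1, 3, 4} — a naked triple. Remove those values from Bob.
Bob has just one choice, so Bob = 7.
No further eliminations apply; Hank can still be any of 5, 6.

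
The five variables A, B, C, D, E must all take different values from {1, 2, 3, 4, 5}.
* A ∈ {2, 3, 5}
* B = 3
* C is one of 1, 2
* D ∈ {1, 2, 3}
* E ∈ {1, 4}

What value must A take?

5

B's domain is down to {3}, so B = 3. Remove 3 from A, D.
Among the 4 still-open variables, 4 fits only E (and all 4 values in {1, 2, 4, 5} must be used), so E = 4.
The 3 still-open variables draw from only 3 values {1, 2, 5}, so each is used; only A can be 5, hence A = 5.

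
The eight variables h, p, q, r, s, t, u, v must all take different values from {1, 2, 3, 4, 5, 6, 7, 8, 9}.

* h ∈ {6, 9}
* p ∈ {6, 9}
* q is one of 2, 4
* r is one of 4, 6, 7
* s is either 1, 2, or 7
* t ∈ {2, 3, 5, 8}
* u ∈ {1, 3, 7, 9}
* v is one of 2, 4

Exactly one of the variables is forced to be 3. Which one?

u

h and p between them cover only {6, 9} — a naked pair. Remove those values from r, u.
q and v between them cover only {2, 4} — a naked pair. Remove those values from r, s, t.
r has just one choice, so r = 7. Remove 7 from s, u.
s must be 1 (only option left). Strike 1 from u.
So 3 goes to u.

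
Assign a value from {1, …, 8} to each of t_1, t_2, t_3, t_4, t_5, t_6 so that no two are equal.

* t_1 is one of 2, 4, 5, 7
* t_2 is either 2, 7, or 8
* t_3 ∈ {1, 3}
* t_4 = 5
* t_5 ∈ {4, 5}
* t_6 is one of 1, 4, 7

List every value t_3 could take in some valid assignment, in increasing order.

t_4 must be 5 (only option left). So t_1, t_5 can't be 5.
t_5 must be 4 (only option left). Remove 4 from t_1, t_6.
No further eliminations apply; t_3 can still be any of 1, 3.

1, 3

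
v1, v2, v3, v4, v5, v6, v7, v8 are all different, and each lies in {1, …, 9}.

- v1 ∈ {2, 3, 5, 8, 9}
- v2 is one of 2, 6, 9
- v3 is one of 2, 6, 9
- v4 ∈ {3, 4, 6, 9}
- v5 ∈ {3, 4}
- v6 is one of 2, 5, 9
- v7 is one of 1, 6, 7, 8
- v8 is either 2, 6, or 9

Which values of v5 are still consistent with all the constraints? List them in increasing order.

v2, v3, v8 between them cover only {2, 6, 9} — a naked triple. Remove those values from v1, v4, v6, v7.
v6 must be 5 (only option left). Strike 5 from v1.
v4 and v5 between them cover only {3, 4} — a naked pair. Remove those values from v1.
v1 must be 8 (only option left). So v7 can't be 8.
No further eliminations apply; v5 can still be any of 3, 4.

3, 4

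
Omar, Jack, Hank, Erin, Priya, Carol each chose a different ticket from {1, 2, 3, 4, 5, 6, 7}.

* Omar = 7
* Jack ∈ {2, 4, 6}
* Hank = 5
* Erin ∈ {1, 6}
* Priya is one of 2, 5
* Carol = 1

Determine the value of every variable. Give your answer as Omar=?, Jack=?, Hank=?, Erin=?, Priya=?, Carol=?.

Omar's domain is down to {7}, so Omar = 7.
Hank has just one choice, so Hank = 5. Remove 5 from Priya.
Priya's domain is down to {2}, so Priya = 2. Eliminate 2 elsewhere: Jack.
Carol has just one choice, so Carol = 1. So Erin can't be 1.
That leaves Erin = 6. So Jack can't be 6.
Jack's domain is down to {4}, so Jack = 4.

Omar=7, Jack=4, Hank=5, Erin=6, Priya=2, Carol=1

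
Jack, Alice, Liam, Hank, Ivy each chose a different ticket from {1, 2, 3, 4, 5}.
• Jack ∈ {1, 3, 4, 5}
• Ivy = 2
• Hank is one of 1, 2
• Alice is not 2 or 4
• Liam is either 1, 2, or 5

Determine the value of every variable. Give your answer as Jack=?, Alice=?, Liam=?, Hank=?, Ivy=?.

Ivy's domain is down to {2}, so Ivy = 2. So Liam, Hank can't be 2.
Hank has just one choice, so Hank = 1. Strike 1 from Jack, Alice, Liam.
Liam must be 5 (only option left). Eliminate 5 elsewhere: Jack, Alice.
Alice has just one choice, so Alice = 3. Remove 3 from Jack.
Jack must be 4 (only option left).

Jack=4, Alice=3, Liam=5, Hank=1, Ivy=2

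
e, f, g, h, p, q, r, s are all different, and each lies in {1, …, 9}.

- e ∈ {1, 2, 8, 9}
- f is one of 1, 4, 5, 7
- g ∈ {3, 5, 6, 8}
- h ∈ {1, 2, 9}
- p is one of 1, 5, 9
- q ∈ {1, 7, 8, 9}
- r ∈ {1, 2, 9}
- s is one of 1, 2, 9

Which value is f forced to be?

h, r, s share exactly the 3 values {1, 2, 9}; by pigeonhole those values go to them, so strike 1, 2, 9 from e, f, p, q.
e has just one choice, so e = 8. Strike 8 from g, q.
p has just one choice, so p = 5. Strike 5 from f, g.
q has just one choice, so q = 7. Eliminate 7 elsewhere: f.
So f = 4.

4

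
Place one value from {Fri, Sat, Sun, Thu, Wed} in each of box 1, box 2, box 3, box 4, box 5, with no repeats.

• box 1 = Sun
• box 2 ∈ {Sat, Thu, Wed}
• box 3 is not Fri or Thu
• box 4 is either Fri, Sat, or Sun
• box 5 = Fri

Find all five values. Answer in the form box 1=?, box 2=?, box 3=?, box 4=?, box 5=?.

box 1 must be Sun (only option left). So box 3, box 4 can't be Sun.
box 5 must be Fri (only option left). Strike Fri from box 4.
box 4's domain is down to {Sat}, so box 4 = Sat. Strike Sat from box 2, box 3.
box 3 has just one choice, so box 3 = Wed. Strike Wed from box 2.
That leaves box 2 = Thu.

box 1=Sun, box 2=Thu, box 3=Wed, box 4=Sat, box 5=Fri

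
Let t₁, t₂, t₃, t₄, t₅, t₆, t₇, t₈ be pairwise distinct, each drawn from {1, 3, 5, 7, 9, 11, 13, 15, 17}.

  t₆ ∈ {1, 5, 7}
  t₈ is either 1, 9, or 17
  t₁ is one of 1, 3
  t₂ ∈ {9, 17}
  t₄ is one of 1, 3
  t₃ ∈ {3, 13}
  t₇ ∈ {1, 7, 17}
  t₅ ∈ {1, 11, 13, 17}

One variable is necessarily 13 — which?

The 8 variables draw from only 8 values {1, 3, 5, 7, 9, 11, 13, 17}, so each is used; only t₆ can be 5, hence t₆ = 5.
The 7 still-open variables together cover exactly {1, 3, 7, 9, 11, 13, 17} — 7 values for 7 variables — and 7 appears only in t₇'s list, so t₇ = 7.
The 6 still-open variables draw from only 6 values {1, 3, 9, 11, 13, 17}, so each is used; only t₅ can be 11, hence t₅ = 11.
The 5 still-open variables together cover exactly {1, 3, 9, 13, 17} — 5 values for 5 variables — and 13 appears only in t₃'s list, so t₃ = 13.

t₃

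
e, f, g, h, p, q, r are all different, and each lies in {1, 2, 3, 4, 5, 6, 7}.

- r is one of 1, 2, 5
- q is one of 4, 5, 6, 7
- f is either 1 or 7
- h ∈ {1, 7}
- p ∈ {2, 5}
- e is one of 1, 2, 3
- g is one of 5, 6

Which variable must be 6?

g

Among the 7 variables, 3 fits only e (and all 7 values in {1, 2, 3, 4, 5, 6, 7} must be used), so e = 3.
The 6 still-open variables together cover exactly {1, 2, 4, 5, 6, 7} — 6 values for 6 variables — and 4 appears only in q's list, so q = 4.
The 5 still-open variables together cover exactly {1, 2, 5, 6, 7} — 5 values for 5 variables — and 6 appears only in g's list, so g = 6.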